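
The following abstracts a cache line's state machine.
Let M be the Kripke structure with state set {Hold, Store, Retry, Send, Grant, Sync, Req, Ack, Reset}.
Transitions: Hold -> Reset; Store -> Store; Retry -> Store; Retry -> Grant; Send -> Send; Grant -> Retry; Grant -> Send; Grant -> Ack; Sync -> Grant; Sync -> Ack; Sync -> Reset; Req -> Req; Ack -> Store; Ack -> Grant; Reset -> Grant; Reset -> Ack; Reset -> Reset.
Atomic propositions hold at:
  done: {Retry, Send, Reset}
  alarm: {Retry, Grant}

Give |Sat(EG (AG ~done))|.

Sat(~done) = {Hold, Store, Grant, Sync, Req, Ack}
AG ~done: greatest fixpoint, start Z0 = {Hold, Store, Grant, Sync, Req, Ack}, keep only states in Sat with every successor in Z. Z1 = {Store, Req, Ack}; Z2 = {Store, Req}; fixed.
Sat(AG ~done) = {Store, Req}
EG (AG ~done): greatest fixpoint, start Z0 = {Store, Req}, keep only states in Sat with some successor in Z. Already a fixed point.
Sat(EG (AG ~done)) = {Store, Req}
|Sat(EG (AG ~done))| = |{Store, Req}| = 2.

2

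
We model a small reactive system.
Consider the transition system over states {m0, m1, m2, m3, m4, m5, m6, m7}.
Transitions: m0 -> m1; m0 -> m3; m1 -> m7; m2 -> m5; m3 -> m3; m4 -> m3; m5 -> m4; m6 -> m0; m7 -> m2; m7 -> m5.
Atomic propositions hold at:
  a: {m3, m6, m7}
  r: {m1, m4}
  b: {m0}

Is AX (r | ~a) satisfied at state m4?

No

Sat(~a) = {m0, m1, m2, m4, m5}
Sat(r | ~a) = {m0, m1, m2, m4, m5}
Sat(AX (r | ~a)) = {s : every successor in {m0, m1, m2, m4, m5}} = {m2, m5, m6, m7}
m4 ∉ Sat(AX (r | ~a)) = {m2, m5, m6, m7}, so the formula does not hold at m4.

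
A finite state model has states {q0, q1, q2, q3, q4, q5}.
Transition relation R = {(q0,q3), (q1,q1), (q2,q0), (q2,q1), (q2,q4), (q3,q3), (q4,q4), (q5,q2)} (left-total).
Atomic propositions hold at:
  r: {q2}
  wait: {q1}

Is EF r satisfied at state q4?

No

EF r: least fixpoint, start Z0 = {q2}, add states with some successor in Z. Z1 = {q2, q5}; fixed.
Sat(EF r) = {q2, q5}
q4 ∉ Sat(EF r) = {q2, q5}, so the formula does not hold at q4.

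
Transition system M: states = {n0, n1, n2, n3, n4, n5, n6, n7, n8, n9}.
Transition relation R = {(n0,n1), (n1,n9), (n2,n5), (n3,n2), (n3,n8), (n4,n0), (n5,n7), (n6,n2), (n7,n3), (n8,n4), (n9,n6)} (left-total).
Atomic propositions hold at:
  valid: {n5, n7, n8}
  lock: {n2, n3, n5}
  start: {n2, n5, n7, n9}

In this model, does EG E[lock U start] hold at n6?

No

E[lock U start]: least fixpoint, start Z0 = Sat(start) = {n2, n5, n7, n9}, add states in Sat(lock) with some successor in Z. Z1 = {n2, n3, n5, n7, n9}; fixed.
Sat(E[lock U start]) = {n2, n3, n5, n7, n9}
EG E[lock U start]: greatest fixpoint, start Z0 = {n2, n3, n5, n7, n9}, keep only states in Sat with some successor in Z. Z1 = {n2, n3, n5, n7}; fixed.
Sat(EG E[lock U start]) = {n2, n3, n5, n7}
n6 ∉ Sat(EG E[lock U start]) = {n2, n3, n5, n7}, so the formula does not hold at n6.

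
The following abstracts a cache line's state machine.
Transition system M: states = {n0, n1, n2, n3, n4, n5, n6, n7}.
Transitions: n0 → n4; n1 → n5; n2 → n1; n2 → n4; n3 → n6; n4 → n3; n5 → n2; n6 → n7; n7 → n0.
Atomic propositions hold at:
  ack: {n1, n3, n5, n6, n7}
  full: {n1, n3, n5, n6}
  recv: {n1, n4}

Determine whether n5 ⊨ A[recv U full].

A[recv U full]: least fixpoint, start Z0 = Sat(full) = {n1, n3, n5, n6}, add states in Sat(recv) with every successor in Z. Z1 = {n1, n3, n4, n5, n6}; fixed.
Sat(A[recv U full]) = {n1, n3, n4, n5, n6}
n5 ∈ Sat(A[recv U full]) = {n1, n3, n4, n5, n6}, so the formula holds at n5.

Yes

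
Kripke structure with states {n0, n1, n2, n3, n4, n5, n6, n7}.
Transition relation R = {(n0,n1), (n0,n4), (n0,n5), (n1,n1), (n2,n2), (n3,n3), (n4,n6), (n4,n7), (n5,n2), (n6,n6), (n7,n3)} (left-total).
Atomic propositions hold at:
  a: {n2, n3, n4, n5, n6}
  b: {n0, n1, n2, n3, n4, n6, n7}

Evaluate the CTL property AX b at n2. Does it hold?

Sat(AX b) = {s : every successor in {n0, n1, n2, n3, n4, n6, n7}} = {n1, n2, n3, n4, n5, n6, n7}
n2 ∈ Sat(AX b) = {n1, n2, n3, n4, n5, n6, n7}, so the formula holds at n2.

Yes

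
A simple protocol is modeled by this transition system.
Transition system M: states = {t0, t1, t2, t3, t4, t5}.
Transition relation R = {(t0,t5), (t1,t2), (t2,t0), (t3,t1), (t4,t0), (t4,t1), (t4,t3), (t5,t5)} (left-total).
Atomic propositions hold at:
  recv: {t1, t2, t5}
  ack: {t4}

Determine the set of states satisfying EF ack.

EF ack: least fixpoint, start Z0 = {t4}, add states with some successor in Z. Already a fixed point.
Sat(EF ack) = {t4}

{t4}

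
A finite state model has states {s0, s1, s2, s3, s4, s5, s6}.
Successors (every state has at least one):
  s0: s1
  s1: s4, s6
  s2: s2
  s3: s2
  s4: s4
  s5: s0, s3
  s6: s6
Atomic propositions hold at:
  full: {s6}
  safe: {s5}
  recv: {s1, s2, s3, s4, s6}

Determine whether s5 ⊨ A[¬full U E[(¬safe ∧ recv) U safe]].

Yes

Sat(¬full) = {s0, s1, s2, s3, s4, s5}
Sat(¬safe) = {s0, s1, s2, s3, s4, s6}
Sat(¬safe ∧ recv) = {s1, s2, s3, s4, s6}
E[(¬safe ∧ recv) U safe]: least fixpoint, start Z0 = Sat(safe) = {s5}, add states in Sat(¬safe ∧ recv) with some successor in Z. Already a fixed point.
Sat(E[(¬safe ∧ recv) U safe]) = {s5}
A[¬full U E[(¬safe ∧ recv) U safe]]: least fixpoint, start Z0 = Sat(E[(¬safe ∧ recv) U safe]) = {s5}, add states in Sat(¬full) with every successor in Z. Already a fixed point.
Sat(A[¬full U E[(¬safe ∧ recv) U safe]]) = {s5}
s5 ∈ Sat(A[¬full U E[(¬safe ∧ recv) U safe]]) = {s5}, so the formula holds at s5.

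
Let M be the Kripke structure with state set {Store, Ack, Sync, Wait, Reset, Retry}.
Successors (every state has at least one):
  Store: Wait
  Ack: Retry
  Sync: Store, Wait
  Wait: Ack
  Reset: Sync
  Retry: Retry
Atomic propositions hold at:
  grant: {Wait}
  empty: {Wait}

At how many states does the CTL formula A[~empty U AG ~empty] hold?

Sat(~empty) = {Store, Ack, Sync, Reset, Retry}
AG ~empty: greatest fixpoint, start Z0 = {Store, Ack, Sync, Reset, Retry}, keep only states in Sat with every successor in Z. Z1 = {Ack, Reset, Retry}; Z2 = {Ack, Retry}; fixed.
Sat(AG ~empty) = {Ack, Retry}
A[~empty U AG ~empty]: least fixpoint, start Z0 = Sat(AG ~empty) = {Ack, Retry}, add states in Sat(~empty) with every successor in Z. Already a fixed point.
Sat(A[~empty U AG ~empty]) = {Ack, Retry}
|Sat(A[~empty U AG ~empty])| = |{Ack, Retry}| = 2.

2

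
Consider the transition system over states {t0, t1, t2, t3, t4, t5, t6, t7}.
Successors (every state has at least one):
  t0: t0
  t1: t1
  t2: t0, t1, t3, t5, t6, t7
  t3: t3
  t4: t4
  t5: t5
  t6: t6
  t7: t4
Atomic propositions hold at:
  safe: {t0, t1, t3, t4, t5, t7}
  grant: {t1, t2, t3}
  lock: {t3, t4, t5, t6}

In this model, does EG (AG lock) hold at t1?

AG lock: greatest fixpoint, start Z0 = {t3, t4, t5, t6}, keep only states in Sat with every successor in Z. Already a fixed point.
Sat(AG lock) = {t3, t4, t5, t6}
EG (AG lock): greatest fixpoint, start Z0 = {t3, t4, t5, t6}, keep only states in Sat with some successor in Z. Already a fixed point.
Sat(EG (AG lock)) = {t3, t4, t5, t6}
t1 ∉ Sat(EG (AG lock)) = {t3, t4, t5, t6}, so the formula does not hold at t1.

No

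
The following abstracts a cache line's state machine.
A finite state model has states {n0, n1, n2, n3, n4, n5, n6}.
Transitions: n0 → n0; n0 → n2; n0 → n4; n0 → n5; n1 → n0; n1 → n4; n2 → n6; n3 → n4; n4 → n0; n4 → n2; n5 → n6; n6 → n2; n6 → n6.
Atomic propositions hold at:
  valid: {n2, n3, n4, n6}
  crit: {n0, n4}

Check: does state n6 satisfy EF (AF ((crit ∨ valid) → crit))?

No

Sat(crit ∨ valid) = {n0, n2, n3, n4, n6}
Sat((crit ∨ valid) → crit) = {n0, n1, n4, n5}
AF ((crit ∨ valid) → crit): least fixpoint, start Z0 = {n0, n1, n4, n5}, add states with every successor in Z. Z1 = {n0, n1, n3, n4, n5}; fixed.
Sat(AF ((crit ∨ valid) → crit)) = {n0, n1, n3, n4, n5}
EF (AF ((crit ∨ valid) → crit)): least fixpoint, start Z0 = {n0, n1, n3, n4, n5}, add states with some successor in Z. Already a fixed point.
Sat(EF (AF ((crit ∨ valid) → crit))) = {n0, n1, n3, n4, n5}
n6 ∉ Sat(EF (AF ((crit ∨ valid) → crit))) = {n0, n1, n3, n4, n5}, so the formula does not hold at n6.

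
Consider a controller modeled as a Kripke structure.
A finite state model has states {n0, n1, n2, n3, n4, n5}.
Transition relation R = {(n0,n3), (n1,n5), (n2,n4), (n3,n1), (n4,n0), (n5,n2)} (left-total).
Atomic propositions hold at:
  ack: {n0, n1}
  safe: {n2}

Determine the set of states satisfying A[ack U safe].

A[ack U safe]: least fixpoint, start Z0 = Sat(safe) = {n2}, add states in Sat(ack) with every successor in Z. Already a fixed point.
Sat(A[ack U safe]) = {n2}

{n2}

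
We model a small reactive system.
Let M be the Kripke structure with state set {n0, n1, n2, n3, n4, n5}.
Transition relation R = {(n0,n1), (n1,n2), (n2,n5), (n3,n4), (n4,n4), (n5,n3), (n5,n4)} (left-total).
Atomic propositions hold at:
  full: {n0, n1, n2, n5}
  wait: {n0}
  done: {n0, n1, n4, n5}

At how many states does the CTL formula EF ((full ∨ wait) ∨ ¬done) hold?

5

Sat(full ∨ wait) = {n0, n1, n2, n5}
Sat(¬done) = {n2, n3}
Sat((full ∨ wait) ∨ ¬done) = {n0, n1, n2, n3, n5}
EF ((full ∨ wait) ∨ ¬done): least fixpoint, start Z0 = {n0, n1, n2, n3, n5}, add states with some successor in Z. Already a fixed point.
Sat(EF ((full ∨ wait) ∨ ¬done)) = {n0, n1, n2, n3, n5}
|Sat(EF ((full ∨ wait) ∨ ¬done))| = |{n0, n1, n2, n3, n5}| = 5.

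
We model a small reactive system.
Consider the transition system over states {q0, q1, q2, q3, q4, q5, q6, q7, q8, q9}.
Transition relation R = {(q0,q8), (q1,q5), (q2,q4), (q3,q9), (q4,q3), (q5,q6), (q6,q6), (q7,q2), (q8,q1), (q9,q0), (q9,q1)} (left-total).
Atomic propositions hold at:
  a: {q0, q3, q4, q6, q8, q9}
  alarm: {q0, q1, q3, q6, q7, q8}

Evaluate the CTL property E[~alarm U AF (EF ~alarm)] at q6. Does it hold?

Sat(~alarm) = {q2, q4, q5, q9}
EF ~alarm: least fixpoint, start Z0 = {q2, q4, q5, q9}, add states with some successor in Z. Z1 = {q1, q2, q3, q4, q5, q7, q9}; Z2 = {q1, q2, q3, q4, q5, q7, q8, q9}; Z3 = {q0, q1, q2, q3, q4, q5, q7, q8, q9}; fixed.
Sat(EF ~alarm) = {q0, q1, q2, q3, q4, q5, q7, q8, q9}
AF (EF ~alarm): least fixpoint, start Z0 = {q0, q1, q2, q3, q4, q5, q7, q8, q9}, add states with every successor in Z. Already a fixed point.
Sat(AF (EF ~alarm)) = {q0, q1, q2, q3, q4, q5, q7, q8, q9}
E[~alarm U AF (EF ~alarm)]: least fixpoint, start Z0 = Sat(AF (EF ~alarm)) = {q0, q1, q2, q3, q4, q5, q7, q8, q9}, add states in Sat(~alarm) with some successor in Z. Already a fixed point.
Sat(E[~alarm U AF (EF ~alarm)]) = {q0, q1, q2, q3, q4, q5, q7, q8, q9}
q6 ∉ Sat(E[~alarm U AF (EF ~alarm)]) = {q0, q1, q2, q3, q4, q5, q7, q8, q9}, so the formula does not hold at q6.

No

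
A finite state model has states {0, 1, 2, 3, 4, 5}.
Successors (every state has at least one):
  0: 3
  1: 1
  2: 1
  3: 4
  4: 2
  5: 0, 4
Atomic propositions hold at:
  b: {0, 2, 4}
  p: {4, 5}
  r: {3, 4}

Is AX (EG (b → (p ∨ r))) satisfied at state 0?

Sat(p ∨ r) = {3, 4, 5}
Sat(b → (p ∨ r)) = {1, 3, 4, 5}
EG (b → (p ∨ r)): greatest fixpoint, start Z0 = {1, 3, 4, 5}, keep only states in Sat with some successor in Z. Z1 = {1, 3, 5}; Z2 = {1}; fixed.
Sat(EG (b → (p ∨ r))) = {1}
Sat(AX (EG (b → (p ∨ r)))) = {s : every successor in {1}} = {1, 2}
0 ∉ Sat(AX (EG (b → (p ∨ r)))) = {1, 2}, so the formula does not hold at 0.

No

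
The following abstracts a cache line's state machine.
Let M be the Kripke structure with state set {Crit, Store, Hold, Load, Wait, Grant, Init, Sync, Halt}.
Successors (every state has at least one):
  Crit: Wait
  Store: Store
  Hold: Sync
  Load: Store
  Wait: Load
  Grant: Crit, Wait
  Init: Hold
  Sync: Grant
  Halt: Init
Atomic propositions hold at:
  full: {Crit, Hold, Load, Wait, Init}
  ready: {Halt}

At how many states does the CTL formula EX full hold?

5

Sat(EX full) = {s : some successor in {Crit, Hold, Load, Wait, Init}} = {Crit, Wait, Grant, Init, Halt}
|Sat(EX full)| = |{Crit, Wait, Grant, Init, Halt}| = 5.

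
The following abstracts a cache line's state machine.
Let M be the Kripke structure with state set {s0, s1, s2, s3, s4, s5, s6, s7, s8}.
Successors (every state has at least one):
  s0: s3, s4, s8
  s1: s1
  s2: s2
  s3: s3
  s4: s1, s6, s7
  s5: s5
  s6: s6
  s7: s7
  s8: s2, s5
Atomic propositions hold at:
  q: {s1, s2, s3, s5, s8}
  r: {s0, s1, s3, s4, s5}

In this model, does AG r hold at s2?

No

AG r: greatest fixpoint, start Z0 = {s0, s1, s3, s4, s5}, keep only states in Sat with every successor in Z. Z1 = {s1, s3, s5}; fixed.
Sat(AG r) = {s1, s3, s5}
s2 ∉ Sat(AG r) = {s1, s3, s5}, so the formula does not hold at s2.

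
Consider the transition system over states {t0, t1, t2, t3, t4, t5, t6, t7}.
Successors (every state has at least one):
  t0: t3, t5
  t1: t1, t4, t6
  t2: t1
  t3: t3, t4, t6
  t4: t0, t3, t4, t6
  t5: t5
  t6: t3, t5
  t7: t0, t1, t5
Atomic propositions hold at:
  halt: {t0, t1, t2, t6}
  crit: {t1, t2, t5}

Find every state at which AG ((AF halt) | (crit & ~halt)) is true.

{t5}

AF halt: least fixpoint, start Z0 = {t0, t1, t2, t6}, add states with every successor in Z. Already a fixed point.
Sat(AF halt) = {t0, t1, t2, t6}
Sat(~halt) = {t3, t4, t5, t7}
Sat(crit & ~halt) = {t5}
Sat((AF halt) | (crit & ~halt)) = {t0, t1, t2, t5, t6}
AG ((AF halt) | (crit & ~halt)): greatest fixpoint, start Z0 = {t0, t1, t2, t5, t6}, keep only states in Sat with every successor in Z. Z1 = {t2, t5}; Z2 = {t5}; fixed.
Sat(AG ((AF halt) | (crit & ~halt))) = {t5}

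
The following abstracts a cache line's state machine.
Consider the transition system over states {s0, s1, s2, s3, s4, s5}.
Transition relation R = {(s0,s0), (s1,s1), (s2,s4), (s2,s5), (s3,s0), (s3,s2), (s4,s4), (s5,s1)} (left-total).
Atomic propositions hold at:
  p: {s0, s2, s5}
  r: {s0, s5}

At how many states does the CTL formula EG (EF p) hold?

EF p: least fixpoint, start Z0 = {s0, s2, s5}, add states with some successor in Z. Z1 = {s0, s2, s3, s5}; fixed.
Sat(EF p) = {s0, s2, s3, s5}
EG (EF p): greatest fixpoint, start Z0 = {s0, s2, s3, s5}, keep only states in Sat with some successor in Z. Z1 = {s0, s2, s3}; Z2 = {s0, s3}; fixed.
Sat(EG (EF p)) = {s0, s3}
|Sat(EG (EF p))| = |{s0, s3}| = 2.

2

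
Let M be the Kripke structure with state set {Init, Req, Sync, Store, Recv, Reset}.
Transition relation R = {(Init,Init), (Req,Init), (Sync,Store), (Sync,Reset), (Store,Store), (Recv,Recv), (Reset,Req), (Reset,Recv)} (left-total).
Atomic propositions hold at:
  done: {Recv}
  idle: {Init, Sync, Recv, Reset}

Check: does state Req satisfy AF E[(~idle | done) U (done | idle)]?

Sat(~idle) = {Req, Store}
Sat(~idle | done) = {Req, Store, Recv}
Sat(done | idle) = {Init, Sync, Recv, Reset}
E[(~idle | done) U (done | idle)]: least fixpoint, start Z0 = Sat((done | idle)) = {Init, Sync, Recv, Reset}, add states in Sat(~idle | done) with some successor in Z. Z1 = {Init, Req, Sync, Recv, Reset}; fixed.
Sat(E[(~idle | done) U (done | idle)]) = {Init, Req, Sync, Recv, Reset}
AF E[(~idle | done) U (done | idle)]: least fixpoint, start Z0 = {Init, Req, Sync, Recv, Reset}, add states with every successor in Z. Already a fixed point.
Sat(AF E[(~idle | done) U (done | idle)]) = {Init, Req, Sync, Recv, Reset}
Req ∈ Sat(AF E[(~idle | done) U (done | idle)]) = {Init, Req, Sync, Recv, Reset}, so the formula holds at Req.

Yes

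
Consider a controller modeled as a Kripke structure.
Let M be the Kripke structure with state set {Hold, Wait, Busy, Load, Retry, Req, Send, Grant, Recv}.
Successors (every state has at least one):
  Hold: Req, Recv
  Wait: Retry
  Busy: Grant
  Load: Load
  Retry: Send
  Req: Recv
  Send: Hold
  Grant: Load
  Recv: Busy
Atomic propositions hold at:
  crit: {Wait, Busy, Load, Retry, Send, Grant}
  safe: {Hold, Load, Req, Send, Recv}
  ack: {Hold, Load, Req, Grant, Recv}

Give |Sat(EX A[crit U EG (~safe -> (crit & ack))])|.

Sat(~safe) = {Wait, Busy, Retry, Grant}
Sat(crit & ack) = {Load, Grant}
Sat(~safe -> (crit & ack)) = {Hold, Load, Req, Send, Grant, Recv}
EG (~safe -> (crit & ack)): greatest fixpoint, start Z0 = {Hold, Load, Req, Send, Grant, Recv}, keep only states in Sat with some successor in Z. Z1 = {Hold, Load, Req, Send, Grant}; Z2 = {Hold, Load, Send, Grant}; Z3 = {Load, Send, Grant}; Z4 = {Load, Grant}; fixed.
Sat(EG (~safe -> (crit & ack))) = {Load, Grant}
A[crit U EG (~safe -> (crit & ack))]: least fixpoint, start Z0 = Sat(EG (~safe -> (crit & ack))) = {Load, Grant}, add states in Sat(crit) with every successor in Z. Z1 = {Busy, Load, Grant}; fixed.
Sat(A[crit U EG (~safe -> (crit & ack))]) = {Busy, Load, Grant}
Sat(EX A[crit U EG (~safe -> (crit & ack))]) = {s : some successor in {Busy, Load, Grant}} = {Busy, Load, Grant, Recv}
|Sat(EX A[crit U EG (~safe -> (crit & ack))])| = |{Busy, Load, Grant, Recv}| = 4.

4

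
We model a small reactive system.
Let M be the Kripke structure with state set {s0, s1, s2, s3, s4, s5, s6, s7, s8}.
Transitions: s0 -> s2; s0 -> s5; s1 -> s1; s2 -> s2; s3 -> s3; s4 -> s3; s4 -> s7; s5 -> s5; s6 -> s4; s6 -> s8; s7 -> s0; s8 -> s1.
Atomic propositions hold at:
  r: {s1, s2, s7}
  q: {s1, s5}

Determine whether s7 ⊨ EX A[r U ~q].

Yes

Sat(~q) = {s0, s2, s3, s4, s6, s7, s8}
A[r U ~q]: least fixpoint, start Z0 = Sat(~q) = {s0, s2, s3, s4, s6, s7, s8}, add states in Sat(r) with every successor in Z. Already a fixed point.
Sat(A[r U ~q]) = {s0, s2, s3, s4, s6, s7, s8}
Sat(EX A[r U ~q]) = {s : some successor in {s0, s2, s3, s4, s6, s7, s8}} = {s0, s2, s3, s4, s6, s7}
s7 ∈ Sat(EX A[r U ~q]) = {s0, s2, s3, s4, s6, s7}, so the formula holds at s7.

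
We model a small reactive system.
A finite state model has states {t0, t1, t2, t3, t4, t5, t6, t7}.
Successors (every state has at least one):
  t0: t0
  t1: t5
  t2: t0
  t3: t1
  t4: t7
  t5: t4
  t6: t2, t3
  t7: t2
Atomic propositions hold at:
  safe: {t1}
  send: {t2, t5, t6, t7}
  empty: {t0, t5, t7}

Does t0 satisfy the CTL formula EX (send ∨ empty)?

Yes

Sat(send ∨ empty) = {t0, t2, t5, t6, t7}
Sat(EX (send ∨ empty)) = {s : some successor in {t0, t2, t5, t6, t7}} = {t0, t1, t2, t4, t6, t7}
t0 ∈ Sat(EX (send ∨ empty)) = {t0, t1, t2, t4, t6, t7}, so the formula holds at t0.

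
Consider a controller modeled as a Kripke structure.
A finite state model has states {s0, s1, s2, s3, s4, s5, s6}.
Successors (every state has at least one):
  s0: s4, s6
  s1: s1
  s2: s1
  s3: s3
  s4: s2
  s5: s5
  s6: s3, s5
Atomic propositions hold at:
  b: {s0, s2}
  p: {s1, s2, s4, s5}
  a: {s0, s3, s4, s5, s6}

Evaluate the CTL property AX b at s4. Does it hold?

Sat(AX b) = {s : every successor in {s0, s2}} = {s4}
s4 ∈ Sat(AX b) = {s4}, so the formula holds at s4.

Yes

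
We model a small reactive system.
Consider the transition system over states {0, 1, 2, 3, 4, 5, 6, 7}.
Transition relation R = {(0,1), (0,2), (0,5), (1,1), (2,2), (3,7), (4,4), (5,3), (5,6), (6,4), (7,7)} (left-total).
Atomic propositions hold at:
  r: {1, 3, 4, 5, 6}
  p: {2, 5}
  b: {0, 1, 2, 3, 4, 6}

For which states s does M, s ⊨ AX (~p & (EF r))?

{1, 4, 5, 6}

Sat(~p) = {0, 1, 3, 4, 6, 7}
EF r: least fixpoint, start Z0 = {1, 3, 4, 5, 6}, add states with some successor in Z. Z1 = {0, 1, 3, 4, 5, 6}; fixed.
Sat(EF r) = {0, 1, 3, 4, 5, 6}
Sat(~p & (EF r)) = {0, 1, 3, 4, 6}
Sat(AX (~p & (EF r))) = {s : every successor in {0, 1, 3, 4, 6}} = {1, 4, 5, 6}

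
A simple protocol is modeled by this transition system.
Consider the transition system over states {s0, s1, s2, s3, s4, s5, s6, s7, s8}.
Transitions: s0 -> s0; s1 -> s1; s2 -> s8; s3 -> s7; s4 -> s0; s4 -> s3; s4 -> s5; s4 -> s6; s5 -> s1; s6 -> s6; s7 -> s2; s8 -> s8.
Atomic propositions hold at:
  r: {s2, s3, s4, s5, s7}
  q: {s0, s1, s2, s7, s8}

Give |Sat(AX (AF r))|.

AF r: least fixpoint, start Z0 = {s2, s3, s4, s5, s7}, add states with every successor in Z. Already a fixed point.
Sat(AF r) = {s2, s3, s4, s5, s7}
Sat(AX (AF r)) = {s : every successor in {s2, s3, s4, s5, s7}} = {s3, s7}
|Sat(AX (AF r))| = |{s3, s7}| = 2.

2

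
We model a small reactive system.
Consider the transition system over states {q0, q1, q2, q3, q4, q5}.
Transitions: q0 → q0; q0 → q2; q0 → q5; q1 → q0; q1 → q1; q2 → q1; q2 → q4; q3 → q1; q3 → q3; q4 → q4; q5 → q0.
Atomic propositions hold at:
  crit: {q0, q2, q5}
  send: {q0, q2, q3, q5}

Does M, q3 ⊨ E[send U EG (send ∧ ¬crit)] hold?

Sat(¬crit) = {q1, q3, q4}
Sat(send ∧ ¬crit) = {q3}
EG (send ∧ ¬crit): greatest fixpoint, start Z0 = {q3}, keep only states in Sat with some successor in Z. Already a fixed point.
Sat(EG (send ∧ ¬crit)) = {q3}
E[send U EG (send ∧ ¬crit)]: least fixpoint, start Z0 = Sat(EG (send ∧ ¬crit)) = {q3}, add states in Sat(send) with some successor in Z. Already a fixed point.
Sat(E[send U EG (send ∧ ¬crit)]) = {q3}
q3 ∈ Sat(E[send U EG (send ∧ ¬crit)]) = {q3}, so the formula holds at q3.

Yes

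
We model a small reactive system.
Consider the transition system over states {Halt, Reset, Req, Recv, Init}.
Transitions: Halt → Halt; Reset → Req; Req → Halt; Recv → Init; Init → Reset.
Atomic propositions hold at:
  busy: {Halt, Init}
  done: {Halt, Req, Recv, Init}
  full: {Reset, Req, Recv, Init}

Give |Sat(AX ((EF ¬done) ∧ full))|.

2

Sat(¬done) = {Reset}
EF ¬done: least fixpoint, start Z0 = {Reset}, add states with some successor in Z. Z1 = {Reset, Init}; Z2 = {Reset, Recv, Init}; fixed.
Sat(EF ¬done) = {Reset, Recv, Init}
Sat((EF ¬done) ∧ full) = {Reset, Recv, Init}
Sat(AX ((EF ¬done) ∧ full)) = {s : every successor in {Reset, Recv, Init}} = {Recv, Init}
|Sat(AX ((EF ¬done) ∧ full))| = |{Recv, Init}| = 2.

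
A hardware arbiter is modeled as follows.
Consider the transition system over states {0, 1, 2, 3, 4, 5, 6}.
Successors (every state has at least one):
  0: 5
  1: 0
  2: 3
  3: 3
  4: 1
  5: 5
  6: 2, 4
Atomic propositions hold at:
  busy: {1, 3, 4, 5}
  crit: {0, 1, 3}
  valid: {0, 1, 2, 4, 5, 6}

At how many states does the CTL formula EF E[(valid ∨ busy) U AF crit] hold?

Sat(valid ∨ busy) = {0, 1, 2, 3, 4, 5, 6}
AF crit: least fixpoint, start Z0 = {0, 1, 3}, add states with every successor in Z. Z1 = {0, 1, 2, 3, 4}; Z2 = {0, 1, 2, 3, 4, 6}; fixed.
Sat(AF crit) = {0, 1, 2, 3, 4, 6}
E[(valid ∨ busy) U AF crit]: least fixpoint, start Z0 = Sat(AF crit) = {0, 1, 2, 3, 4, 6}, add states in Sat(valid ∨ busy) with some successor in Z. Already a fixed point.
Sat(E[(valid ∨ busy) U AF crit]) = {0, 1, 2, 3, 4, 6}
EF E[(valid ∨ busy) U AF crit]: least fixpoint, start Z0 = {0, 1, 2, 3, 4, 6}, add states with some successor in Z. Already a fixed point.
Sat(EF E[(valid ∨ busy) U AF crit]) = {0, 1, 2, 3, 4, 6}
|Sat(EF E[(valid ∨ busy) U AF crit])| = |{0, 1, 2, 3, 4, 6}| = 6.

6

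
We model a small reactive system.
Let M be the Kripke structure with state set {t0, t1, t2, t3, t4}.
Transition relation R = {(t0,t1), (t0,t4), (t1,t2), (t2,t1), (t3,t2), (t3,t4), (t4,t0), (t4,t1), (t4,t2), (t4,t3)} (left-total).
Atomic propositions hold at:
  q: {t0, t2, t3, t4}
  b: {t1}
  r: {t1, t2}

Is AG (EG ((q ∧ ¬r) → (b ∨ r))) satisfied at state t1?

Sat(¬r) = {t0, t3, t4}
Sat(q ∧ ¬r) = {t0, t3, t4}
Sat(b ∨ r) = {t1, t2}
Sat((q ∧ ¬r) → (b ∨ r)) = {t1, t2}
EG ((q ∧ ¬r) → (b ∨ r)): greatest fixpoint, start Z0 = {t1, t2}, keep only states in Sat with some successor in Z. Already a fixed point.
Sat(EG ((q ∧ ¬r) → (b ∨ r))) = {t1, t2}
AG (EG ((q ∧ ¬r) → (b ∨ r))): greatest fixpoint, start Z0 = {t1, t2}, keep only states in Sat with every successor in Z. Already a fixed point.
Sat(AG (EG ((q ∧ ¬r) → (b ∨ r)))) = {t1, t2}
t1 ∈ Sat(AG (EG ((q ∧ ¬r) → (b ∨ r)))) = {t1, t2}, so the formula holds at t1.

Yes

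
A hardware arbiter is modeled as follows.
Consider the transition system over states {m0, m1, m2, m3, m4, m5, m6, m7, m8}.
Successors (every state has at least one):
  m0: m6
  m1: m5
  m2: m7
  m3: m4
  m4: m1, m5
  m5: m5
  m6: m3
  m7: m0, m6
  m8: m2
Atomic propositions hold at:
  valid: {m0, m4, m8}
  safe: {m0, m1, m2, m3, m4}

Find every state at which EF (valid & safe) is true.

Sat(valid & safe) = {m0, m4}
EF (valid & safe): least fixpoint, start Z0 = {m0, m4}, add states with some successor in Z. Z1 = {m0, m3, m4, m7}; Z2 = {m0, m2, m3, m4, m6, m7}; Z3 = {m0, m2, m3, m4, m6, m7, m8}; fixed.
Sat(EF (valid & safe)) = {m0, m2, m3, m4, m6, m7, m8}

{m0, m2, m3, m4, m6, m7, m8}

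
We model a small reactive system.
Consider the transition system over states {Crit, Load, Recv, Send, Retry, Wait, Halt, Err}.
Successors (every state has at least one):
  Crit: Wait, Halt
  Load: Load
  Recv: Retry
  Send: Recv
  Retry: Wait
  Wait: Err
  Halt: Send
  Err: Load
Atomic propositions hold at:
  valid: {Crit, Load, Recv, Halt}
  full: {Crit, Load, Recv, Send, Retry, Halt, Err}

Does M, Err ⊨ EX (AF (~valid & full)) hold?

Sat(~valid) = {Send, Retry, Wait, Err}
Sat(~valid & full) = {Send, Retry, Err}
AF (~valid & full): least fixpoint, start Z0 = {Send, Retry, Err}, add states with every successor in Z. Z1 = {Recv, Send, Retry, Wait, Halt, Err}; Z2 = {Crit, Recv, Send, Retry, Wait, Halt, Err}; fixed.
Sat(AF (~valid & full)) = {Crit, Recv, Send, Retry, Wait, Halt, Err}
Sat(EX (AF (~valid & full))) = {s : some successor in {Crit, Recv, Send, Retry, Wait, Halt, Err}} = {Crit, Recv, Send, Retry, Wait, Halt}
Err ∉ Sat(EX (AF (~valid & full))) = {Crit, Recv, Send, Retry, Wait, Halt}, so the formula does not hold at Err.

No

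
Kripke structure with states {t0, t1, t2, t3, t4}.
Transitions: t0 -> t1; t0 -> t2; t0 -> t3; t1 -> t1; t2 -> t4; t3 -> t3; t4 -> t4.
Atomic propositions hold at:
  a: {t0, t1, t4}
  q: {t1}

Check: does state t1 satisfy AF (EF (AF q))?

Yes

AF q: least fixpoint, start Z0 = {t1}, add states with every successor in Z. Already a fixed point.
Sat(AF q) = {t1}
EF (AF q): least fixpoint, start Z0 = {t1}, add states with some successor in Z. Z1 = {t0, t1}; fixed.
Sat(EF (AF q)) = {t0, t1}
AF (EF (AF q)): least fixpoint, start Z0 = {t0, t1}, add states with every successor in Z. Already a fixed point.
Sat(AF (EF (AF q))) = {t0, t1}
t1 ∈ Sat(AF (EF (AF q))) = {t0, t1}, so the formula holds at t1.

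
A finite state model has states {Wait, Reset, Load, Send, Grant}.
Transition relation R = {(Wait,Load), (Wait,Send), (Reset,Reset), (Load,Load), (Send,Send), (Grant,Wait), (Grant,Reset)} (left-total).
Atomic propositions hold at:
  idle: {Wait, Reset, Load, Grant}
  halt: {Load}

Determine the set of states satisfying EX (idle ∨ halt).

Sat(idle ∨ halt) = {Wait, Reset, Load, Grant}
Sat(EX (idle ∨ halt)) = {s : some successor in {Wait, Reset, Load, Grant}} = {Wait, Reset, Load, Grant}

{Wait, Reset, Load, Grant}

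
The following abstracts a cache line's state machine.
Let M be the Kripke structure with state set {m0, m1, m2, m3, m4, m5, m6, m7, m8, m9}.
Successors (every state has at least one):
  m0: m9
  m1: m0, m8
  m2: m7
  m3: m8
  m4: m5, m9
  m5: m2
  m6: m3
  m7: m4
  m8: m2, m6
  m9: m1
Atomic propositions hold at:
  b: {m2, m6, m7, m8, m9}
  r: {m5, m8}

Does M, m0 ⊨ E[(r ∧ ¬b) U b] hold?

Sat(¬b) = {m0, m1, m3, m4, m5}
Sat(r ∧ ¬b) = {m5}
E[(r ∧ ¬b) U b]: least fixpoint, start Z0 = Sat(b) = {m2, m6, m7, m8, m9}, add states in Sat(r ∧ ¬b) with some successor in Z. Z1 = {m2, m5, m6, m7, m8, m9}; fixed.
Sat(E[(r ∧ ¬b) U b]) = {m2, m5, m6, m7, m8, m9}
m0 ∉ Sat(E[(r ∧ ¬b) U b]) = {m2, m5, m6, m7, m8, m9}, so the formula does not hold at m0.

No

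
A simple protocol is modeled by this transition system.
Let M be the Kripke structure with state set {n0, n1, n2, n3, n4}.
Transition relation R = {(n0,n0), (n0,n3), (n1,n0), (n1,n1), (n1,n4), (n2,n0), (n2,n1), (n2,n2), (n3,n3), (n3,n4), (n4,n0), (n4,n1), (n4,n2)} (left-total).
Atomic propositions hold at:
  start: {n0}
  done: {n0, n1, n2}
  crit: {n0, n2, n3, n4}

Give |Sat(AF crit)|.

AF crit: least fixpoint, start Z0 = {n0, n2, n3, n4}, add states with every successor in Z. Already a fixed point.
Sat(AF crit) = {n0, n2, n3, n4}
|Sat(AF crit)| = |{n0, n2, n3, n4}| = 4.

4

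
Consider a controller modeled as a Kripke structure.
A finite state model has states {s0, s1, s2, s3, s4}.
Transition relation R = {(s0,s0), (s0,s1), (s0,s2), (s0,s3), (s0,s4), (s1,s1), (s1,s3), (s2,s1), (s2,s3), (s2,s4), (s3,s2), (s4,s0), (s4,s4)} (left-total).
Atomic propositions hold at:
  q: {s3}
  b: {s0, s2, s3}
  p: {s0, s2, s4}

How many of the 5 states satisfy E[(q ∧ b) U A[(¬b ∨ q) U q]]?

1

Sat(q ∧ b) = {s3}
Sat(¬b) = {s1, s4}
Sat(¬b ∨ q) = {s1, s3, s4}
A[(¬b ∨ q) U q]: least fixpoint, start Z0 = Sat(q) = {s3}, add states in Sat(¬b ∨ q) with every successor in Z. Already a fixed point.
Sat(A[(¬b ∨ q) U q]) = {s3}
E[(q ∧ b) U A[(¬b ∨ q) U q]]: least fixpoint, start Z0 = Sat(A[(¬b ∨ q) U q]) = {s3}, add states in Sat(q ∧ b) with some successor in Z. Already a fixed point.
Sat(E[(q ∧ b) U A[(¬b ∨ q) U q]]) = {s3}
|Sat(E[(q ∧ b) U A[(¬b ∨ q) U q]])| = |{s3}| = 1.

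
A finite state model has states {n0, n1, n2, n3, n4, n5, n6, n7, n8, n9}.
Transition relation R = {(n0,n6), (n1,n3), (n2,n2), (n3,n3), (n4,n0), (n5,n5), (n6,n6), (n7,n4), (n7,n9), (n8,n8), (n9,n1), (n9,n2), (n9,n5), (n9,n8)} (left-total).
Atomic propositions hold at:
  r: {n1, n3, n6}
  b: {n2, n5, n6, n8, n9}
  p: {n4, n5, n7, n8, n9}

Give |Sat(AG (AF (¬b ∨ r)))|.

5

Sat(¬b) = {n0, n1, n3, n4, n7}
Sat(¬b ∨ r) = {n0, n1, n3, n4, n6, n7}
AF (¬b ∨ r): least fixpoint, start Z0 = {n0, n1, n3, n4, n6, n7}, add states with every successor in Z. Already a fixed point.
Sat(AF (¬b ∨ r)) = {n0, n1, n3, n4, n6, n7}
AG (AF (¬b ∨ r)): greatest fixpoint, start Z0 = {n0, n1, n3, n4, n6, n7}, keep only states in Sat with every successor in Z. Z1 = {n0, n1, n3, n4, n6}; fixed.
Sat(AG (AF (¬b ∨ r))) = {n0, n1, n3, n4, n6}
|Sat(AG (AF (¬b ∨ r)))| = |{n0, n1, n3, n4, n6}| = 5.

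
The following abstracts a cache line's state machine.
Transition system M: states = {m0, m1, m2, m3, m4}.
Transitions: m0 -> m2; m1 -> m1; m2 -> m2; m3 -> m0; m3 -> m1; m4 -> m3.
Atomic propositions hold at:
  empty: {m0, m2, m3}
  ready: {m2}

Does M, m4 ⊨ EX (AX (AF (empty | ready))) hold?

No

Sat(empty | ready) = {m0, m2, m3}
AF (empty | ready): least fixpoint, start Z0 = {m0, m2, m3}, add states with every successor in Z. Z1 = {m0, m2, m3, m4}; fixed.
Sat(AF (empty | ready)) = {m0, m2, m3, m4}
Sat(AX (AF (empty | ready))) = {s : every successor in {m0, m2, m3, m4}} = {m0, m2, m4}
Sat(EX (AX (AF (empty | ready)))) = {s : some successor in {m0, m2, m4}} = {m0, m2, m3}
m4 ∉ Sat(EX (AX (AF (empty | ready)))) = {m0, m2, m3}, so the formula does not hold at m4.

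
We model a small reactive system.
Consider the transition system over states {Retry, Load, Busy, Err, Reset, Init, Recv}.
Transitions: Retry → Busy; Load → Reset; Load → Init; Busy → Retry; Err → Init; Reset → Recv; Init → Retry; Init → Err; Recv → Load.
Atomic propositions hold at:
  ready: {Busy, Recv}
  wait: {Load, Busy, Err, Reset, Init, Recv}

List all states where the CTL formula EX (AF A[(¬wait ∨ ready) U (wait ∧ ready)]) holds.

{Retry, Load, Busy, Reset, Init}

Sat(¬wait) = {Retry}
Sat(¬wait ∨ ready) = {Retry, Busy, Recv}
Sat(wait ∧ ready) = {Busy, Recv}
A[(¬wait ∨ ready) U (wait ∧ ready)]: least fixpoint, start Z0 = Sat((wait ∧ ready)) = {Busy, Recv}, add states in Sat(¬wait ∨ ready) with every successor in Z. Z1 = {Retry, Busy, Recv}; fixed.
Sat(A[(¬wait ∨ ready) U (wait ∧ ready)]) = {Retry, Busy, Recv}
AF A[(¬wait ∨ ready) U (wait ∧ ready)]: least fixpoint, start Z0 = {Retry, Busy, Recv}, add states with every successor in Z. Z1 = {Retry, Busy, Reset, Recv}; fixed.
Sat(AF A[(¬wait ∨ ready) U (wait ∧ ready)]) = {Retry, Busy, Reset, Recv}
Sat(EX (AF A[(¬wait ∨ ready) U (wait ∧ ready)])) = {s : some successor in {Retry, Busy, Reset, Recv}} = {Retry, Load, Busy, Reset, Init}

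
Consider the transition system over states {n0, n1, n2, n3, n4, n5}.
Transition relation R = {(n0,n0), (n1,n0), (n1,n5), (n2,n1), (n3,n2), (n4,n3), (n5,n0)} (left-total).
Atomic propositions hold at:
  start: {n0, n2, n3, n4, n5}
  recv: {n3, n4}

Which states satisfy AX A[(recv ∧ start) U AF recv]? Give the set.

Sat(recv ∧ start) = {n3, n4}
AF recv: least fixpoint, start Z0 = {n3, n4}, add states with every successor in Z. Already a fixed point.
Sat(AF recv) = {n3, n4}
A[(recv ∧ start) U AF recv]: least fixpoint, start Z0 = Sat(AF recv) = {n3, n4}, add states in Sat(recv ∧ start) with every successor in Z. Already a fixed point.
Sat(A[(recv ∧ start) U AF recv]) = {n3, n4}
Sat(AX A[(recv ∧ start) U AF recv]) = {s : every successor in {n3, n4}} = {n4}

{n4}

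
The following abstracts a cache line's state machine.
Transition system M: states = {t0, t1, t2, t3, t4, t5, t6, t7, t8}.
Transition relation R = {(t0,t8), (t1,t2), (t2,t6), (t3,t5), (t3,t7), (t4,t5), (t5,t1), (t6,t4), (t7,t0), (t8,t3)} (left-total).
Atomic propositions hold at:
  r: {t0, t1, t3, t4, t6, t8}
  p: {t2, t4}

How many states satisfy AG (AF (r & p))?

5

Sat(r & p) = {t4}
AF (r & p): least fixpoint, start Z0 = {t4}, add states with every successor in Z. Z1 = {t4, t6}; Z2 = {t2, t4, t6}; Z3 = {t1, t2, t4, t6}; Z4 = {t1, t2, t4, t5, t6}; fixed.
Sat(AF (r & p)) = {t1, t2, t4, t5, t6}
AG (AF (r & p)): greatest fixpoint, start Z0 = {t1, t2, t4, t5, t6}, keep only states in Sat with every successor in Z. Already a fixed point.
Sat(AG (AF (r & p))) = {t1, t2, t4, t5, t6}
|Sat(AG (AF (r & p)))| = |{t1, t2, t4, t5, t6}| = 5.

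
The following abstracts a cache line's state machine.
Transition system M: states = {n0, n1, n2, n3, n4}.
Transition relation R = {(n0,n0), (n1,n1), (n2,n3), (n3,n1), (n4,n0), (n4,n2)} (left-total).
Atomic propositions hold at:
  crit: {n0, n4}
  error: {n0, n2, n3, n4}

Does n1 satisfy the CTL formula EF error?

No

EF error: least fixpoint, start Z0 = {n0, n2, n3, n4}, add states with some successor in Z. Already a fixed point.
Sat(EF error) = {n0, n2, n3, n4}
n1 ∉ Sat(EF error) = {n0, n2, n3, n4}, so the formula does not hold at n1.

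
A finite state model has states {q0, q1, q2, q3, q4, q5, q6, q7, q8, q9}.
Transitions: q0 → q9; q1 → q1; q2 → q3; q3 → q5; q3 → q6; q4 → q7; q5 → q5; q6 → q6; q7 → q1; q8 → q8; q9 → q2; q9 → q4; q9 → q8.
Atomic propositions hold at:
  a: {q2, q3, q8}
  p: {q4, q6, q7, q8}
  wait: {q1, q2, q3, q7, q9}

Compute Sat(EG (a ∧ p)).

Sat(a ∧ p) = {q8}
EG (a ∧ p): greatest fixpoint, start Z0 = {q8}, keep only states in Sat with some successor in Z. Already a fixed point.
Sat(EG (a ∧ p)) = {q8}

{q8}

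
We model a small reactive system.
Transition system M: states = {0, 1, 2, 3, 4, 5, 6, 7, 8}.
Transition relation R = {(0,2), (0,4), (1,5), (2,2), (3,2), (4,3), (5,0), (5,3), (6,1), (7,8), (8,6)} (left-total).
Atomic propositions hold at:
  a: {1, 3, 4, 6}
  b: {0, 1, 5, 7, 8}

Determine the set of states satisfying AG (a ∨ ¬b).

{2, 3, 4}

Sat(¬b) = {2, 3, 4, 6}
Sat(a ∨ ¬b) = {1, 2, 3, 4, 6}
AG (a ∨ ¬b): greatest fixpoint, start Z0 = {1, 2, 3, 4, 6}, keep only states in Sat with every successor in Z. Z1 = {2, 3, 4, 6}; Z2 = {2, 3, 4}; fixed.
Sat(AG (a ∨ ¬b)) = {2, 3, 4}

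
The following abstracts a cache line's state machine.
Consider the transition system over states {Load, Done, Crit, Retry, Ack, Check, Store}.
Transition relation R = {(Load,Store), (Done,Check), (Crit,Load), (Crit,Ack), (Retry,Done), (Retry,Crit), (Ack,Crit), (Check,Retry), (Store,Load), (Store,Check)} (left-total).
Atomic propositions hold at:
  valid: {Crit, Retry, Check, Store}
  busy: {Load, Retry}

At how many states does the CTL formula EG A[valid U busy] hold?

A[valid U busy]: least fixpoint, start Z0 = Sat(busy) = {Load, Retry}, add states in Sat(valid) with every successor in Z. Z1 = {Load, Retry, Check}; Z2 = {Load, Retry, Check, Store}; fixed.
Sat(A[valid U busy]) = {Load, Retry, Check, Store}
EG A[valid U busy]: greatest fixpoint, start Z0 = {Load, Retry, Check, Store}, keep only states in Sat with some successor in Z. Z1 = {Load, Check, Store}; Z2 = {Load, Store}; fixed.
Sat(EG A[valid U busy]) = {Load, Store}
|Sat(EG A[valid U busy])| = |{Load, Store}| = 2.

2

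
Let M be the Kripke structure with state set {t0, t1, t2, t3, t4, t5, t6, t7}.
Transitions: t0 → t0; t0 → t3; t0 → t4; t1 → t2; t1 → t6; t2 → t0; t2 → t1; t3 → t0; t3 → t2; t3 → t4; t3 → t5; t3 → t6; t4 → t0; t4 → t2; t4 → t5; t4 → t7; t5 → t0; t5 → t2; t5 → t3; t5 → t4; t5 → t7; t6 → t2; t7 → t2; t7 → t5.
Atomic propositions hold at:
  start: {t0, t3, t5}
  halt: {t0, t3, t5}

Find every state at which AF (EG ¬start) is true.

Sat(¬start) = {t1, t2, t4, t6, t7}
EG ¬start: greatest fixpoint, start Z0 = {t1, t2, t4, t6, t7}, keep only states in Sat with some successor in Z. Already a fixed point.
Sat(EG ¬start) = {t1, t2, t4, t6, t7}
AF (EG ¬start): least fixpoint, start Z0 = {t1, t2, t4, t6, t7}, add states with every successor in Z. Already a fixed point.
Sat(AF (EG ¬start)) = {t1, t2, t4, t6, t7}

{t1, t2, t4, t6, t7}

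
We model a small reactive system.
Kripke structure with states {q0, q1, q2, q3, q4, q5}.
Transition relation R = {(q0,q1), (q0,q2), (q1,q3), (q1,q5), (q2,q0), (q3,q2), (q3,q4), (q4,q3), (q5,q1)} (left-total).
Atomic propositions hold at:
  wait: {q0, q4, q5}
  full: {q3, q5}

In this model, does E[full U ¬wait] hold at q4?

Sat(¬wait) = {q1, q2, q3}
E[full U ¬wait]: least fixpoint, start Z0 = Sat(¬wait) = {q1, q2, q3}, add states in Sat(full) with some successor in Z. Z1 = {q1, q2, q3, q5}; fixed.
Sat(E[full U ¬wait]) = {q1, q2, q3, q5}
q4 ∉ Sat(E[full U ¬wait]) = {q1, q2, q3, q5}, so the formula does not hold at q4.

No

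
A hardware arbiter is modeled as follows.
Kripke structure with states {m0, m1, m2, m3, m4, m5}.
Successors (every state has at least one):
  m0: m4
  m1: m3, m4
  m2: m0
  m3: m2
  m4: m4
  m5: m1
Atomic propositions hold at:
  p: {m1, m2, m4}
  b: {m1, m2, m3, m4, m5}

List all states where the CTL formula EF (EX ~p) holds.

Sat(~p) = {m0, m3, m5}
Sat(EX ~p) = {s : some successor in {m0, m3, m5}} = {m1, m2}
EF (EX ~p): least fixpoint, start Z0 = {m1, m2}, add states with some successor in Z. Z1 = {m1, m2, m3, m5}; fixed.
Sat(EF (EX ~p)) = {m1, m2, m3, m5}

{m1, m2, m3, m5}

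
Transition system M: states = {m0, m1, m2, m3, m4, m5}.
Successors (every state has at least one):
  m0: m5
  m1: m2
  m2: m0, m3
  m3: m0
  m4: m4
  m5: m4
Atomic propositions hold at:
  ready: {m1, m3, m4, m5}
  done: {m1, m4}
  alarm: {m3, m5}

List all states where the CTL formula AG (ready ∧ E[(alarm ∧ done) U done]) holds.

{m4}

Sat(alarm ∧ done) = ∅
E[(alarm ∧ done) U done]: least fixpoint, start Z0 = Sat(done) = {m1, m4}, add states in Sat(alarm ∧ done) with some successor in Z. Already a fixed point.
Sat(E[(alarm ∧ done) U done]) = {m1, m4}
Sat(ready ∧ E[(alarm ∧ done) U done]) = {m1, m4}
AG (ready ∧ E[(alarm ∧ done) U done]): greatest fixpoint, start Z0 = {m1, m4}, keep only states in Sat with every successor in Z. Z1 = {m4}; fixed.
Sat(AG (ready ∧ E[(alarm ∧ done) U done])) = {m4}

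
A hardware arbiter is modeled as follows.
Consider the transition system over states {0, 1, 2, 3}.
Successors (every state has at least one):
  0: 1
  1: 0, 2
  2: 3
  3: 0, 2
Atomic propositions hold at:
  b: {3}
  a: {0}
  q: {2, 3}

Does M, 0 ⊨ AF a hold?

Yes

AF a: least fixpoint, start Z0 = {0}, add states with every successor in Z. Already a fixed point.
Sat(AF a) = {0}
0 ∈ Sat(AF a) = {0}, so the formula holds at 0.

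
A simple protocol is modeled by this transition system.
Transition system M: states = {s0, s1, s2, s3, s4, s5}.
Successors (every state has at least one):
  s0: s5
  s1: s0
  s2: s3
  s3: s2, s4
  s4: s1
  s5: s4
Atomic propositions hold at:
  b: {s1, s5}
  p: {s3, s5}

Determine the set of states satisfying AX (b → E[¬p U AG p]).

{s1, s2, s3, s5}

Sat(¬p) = {s0, s1, s2, s4}
AG p: greatest fixpoint, start Z0 = {s3, s5}, keep only states in Sat with every successor in Z. Z1 = ∅; fixed.
Sat(AG p) = ∅
E[¬p U AG p]: least fixpoint, start Z0 = Sat(AG p) = ∅, add states in Sat(¬p) with some successor in Z. Already a fixed point.
Sat(E[¬p U AG p]) = ∅
Sat(b → E[¬p U AG p]) = {s0, s2, s3, s4}
Sat(AX (b → E[¬p U AG p])) = {s : every successor in {s0, s2, s3, s4}} = {s1, s2, s3, s5}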